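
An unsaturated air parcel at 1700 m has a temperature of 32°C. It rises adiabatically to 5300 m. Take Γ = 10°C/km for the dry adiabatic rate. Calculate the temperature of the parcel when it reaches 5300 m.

-4°C

1700–5300 m, dry adiabatic: Δz = 3.6 km ⇒ ΔT = -36°C; T = -4°C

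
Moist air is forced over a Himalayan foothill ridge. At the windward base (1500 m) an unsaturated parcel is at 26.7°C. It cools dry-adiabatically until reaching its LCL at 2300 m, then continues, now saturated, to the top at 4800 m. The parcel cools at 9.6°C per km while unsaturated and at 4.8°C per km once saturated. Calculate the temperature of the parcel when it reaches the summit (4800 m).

7.02°C

1500 → 2300 m (dry, 9.6°C/km): ΔT = -9.6 × 0.8 = -7.68°C → T = 19.02°C
2300 → 4800 m (saturated, 4.8°C/km): ΔT = -4.8 × 2.5 = -12°C → T = 7.02°C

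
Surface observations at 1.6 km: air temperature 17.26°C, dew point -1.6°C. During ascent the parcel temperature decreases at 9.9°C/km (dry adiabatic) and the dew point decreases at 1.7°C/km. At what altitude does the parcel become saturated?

T and T_d converge at 9.9 − 1.7 = 8.2°C per km
Height above start = (17.26 − (-1.6)) / 8.2 = 2.3 km
LCL altitude = 1600 m + 2300 m = 3900 m

3.9 km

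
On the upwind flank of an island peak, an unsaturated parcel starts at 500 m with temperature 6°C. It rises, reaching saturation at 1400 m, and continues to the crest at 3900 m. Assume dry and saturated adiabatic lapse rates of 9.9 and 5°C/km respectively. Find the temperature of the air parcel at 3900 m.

-15.41°C

500 → 1400 m (dry, 9.9°C/km): ΔT = -9.9 × 0.9 = -8.91°C → T = -2.91°C
1400 → 3900 m (saturated, 5°C/km): ΔT = -5 × 2.5 = -12.5°C → T = -15.41°C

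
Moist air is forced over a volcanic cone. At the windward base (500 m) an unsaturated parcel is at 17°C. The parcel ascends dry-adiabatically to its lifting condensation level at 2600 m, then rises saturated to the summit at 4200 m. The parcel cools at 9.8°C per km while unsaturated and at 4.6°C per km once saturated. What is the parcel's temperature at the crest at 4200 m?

-10.94°C

From 500 m to 2600 m (dry): cools by 9.8 × 2.1 = 20.58°C, giving -3.58°C.
From 2600 m to 4200 m (saturated): cools by 4.6 × 1.6 = 7.36°C, giving -10.94°C.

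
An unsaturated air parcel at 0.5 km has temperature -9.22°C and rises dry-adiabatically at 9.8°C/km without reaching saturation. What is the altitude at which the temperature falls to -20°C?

Height above start = (-9.22 − (-20)) / 9.8 = 1.1 km
Altitude = 500 m + 1100 m = 1600 m

1.6 km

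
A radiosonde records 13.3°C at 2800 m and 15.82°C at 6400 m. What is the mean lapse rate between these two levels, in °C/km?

Γ = −ΔT/Δz = (13.3 − 15.82) / (6400 − 2800) m
  = -2.52°C / 3.6 km = -0.7°C/km

-0.7°C/km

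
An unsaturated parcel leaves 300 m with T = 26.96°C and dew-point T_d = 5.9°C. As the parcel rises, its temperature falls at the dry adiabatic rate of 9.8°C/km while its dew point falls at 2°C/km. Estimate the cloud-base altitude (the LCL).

3000 m

T and T_d converge at 9.8 − 2 = 7.8°C per km
Height above start = (26.96 − 5.9) / 7.8 = 2.7 km
LCL altitude = 300 m + 2700 m = 3000 m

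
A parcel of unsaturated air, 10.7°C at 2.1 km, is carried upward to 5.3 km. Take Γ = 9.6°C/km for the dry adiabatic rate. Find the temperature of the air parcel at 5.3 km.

-20.02°C

2100–5300 m, dry adiabatic: Δz = 3.2 km ⇒ ΔT = -30.72°C; T = -20.02°C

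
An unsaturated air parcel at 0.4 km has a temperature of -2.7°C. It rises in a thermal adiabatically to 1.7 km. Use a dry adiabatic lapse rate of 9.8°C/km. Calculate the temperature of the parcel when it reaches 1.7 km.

-15.44°C

Dry adiabatic to 1700 m: -9.8 × 1.3 km = -12.74°C, so T = -15.44°C.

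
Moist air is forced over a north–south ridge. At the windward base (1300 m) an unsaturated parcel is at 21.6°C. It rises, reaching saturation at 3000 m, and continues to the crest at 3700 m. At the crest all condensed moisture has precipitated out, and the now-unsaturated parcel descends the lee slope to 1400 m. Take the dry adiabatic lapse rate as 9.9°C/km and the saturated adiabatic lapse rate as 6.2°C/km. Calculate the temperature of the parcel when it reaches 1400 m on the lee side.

23.2°C

1300–3000 m, dry: Δz = 1.7 km ⇒ ΔT = -16.83°C; T = 4.77°C
3000–3700 m, saturated: Δz = 0.7 km ⇒ ΔT = -4.34°C; T = 0.43°C
3700–1400 m, dry descent: Δz = 2.3 km ⇒ ΔT = +22.77°C; T = 23.2°C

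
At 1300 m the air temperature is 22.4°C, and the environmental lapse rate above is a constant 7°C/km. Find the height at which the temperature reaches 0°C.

4500 m

Height above start = (22.4 − 0) / 7 = 3.2 km
Altitude = 1300 m + 3200 m = 4500 m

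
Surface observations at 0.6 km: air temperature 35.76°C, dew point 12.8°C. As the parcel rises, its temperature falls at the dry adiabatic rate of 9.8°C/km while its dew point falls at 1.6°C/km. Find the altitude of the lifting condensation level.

3.4 km

T and T_d converge at 9.8 − 1.6 = 8.2°C per km
Height above start = (35.76 − 12.8) / 8.2 = 2.8 km
LCL altitude = 600 m + 2800 m = 3400 m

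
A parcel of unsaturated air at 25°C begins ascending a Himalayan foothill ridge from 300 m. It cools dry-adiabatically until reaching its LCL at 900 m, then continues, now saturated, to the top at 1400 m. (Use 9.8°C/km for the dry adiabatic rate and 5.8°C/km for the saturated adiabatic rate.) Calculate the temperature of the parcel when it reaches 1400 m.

16.22°C

From 300 m to 900 m (dry): cools by 9.8 × 0.6 = 5.88°C, giving 19.12°C.
From 900 m to 1400 m (saturated): cools by 5.8 × 0.5 = 2.9°C, giving 16.22°C.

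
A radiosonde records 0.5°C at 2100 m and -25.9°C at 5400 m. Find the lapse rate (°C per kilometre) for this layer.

Γ = −ΔT/Δz = (0.5 − (-25.9)) / (5400 − 2100) m
  = 26.4°C / 3.3 km = 8°C/km

8°C/km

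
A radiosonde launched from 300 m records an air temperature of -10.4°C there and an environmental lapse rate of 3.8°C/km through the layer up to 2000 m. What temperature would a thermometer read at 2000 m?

-16.86°C

300–2000 m, environmental: Δz = 1.7 km ⇒ ΔT = -6.46°C; T = -16.86°C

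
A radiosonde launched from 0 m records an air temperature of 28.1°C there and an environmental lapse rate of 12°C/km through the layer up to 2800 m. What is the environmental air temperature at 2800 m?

-5.5°C

From 0 m to 2800 m (environmental): cools by 12 × 2.8 = 33.6°C, giving -5.5°C.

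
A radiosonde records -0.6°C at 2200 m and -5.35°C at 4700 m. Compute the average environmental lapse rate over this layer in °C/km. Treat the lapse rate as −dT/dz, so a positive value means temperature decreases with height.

1.9°C/km

Γ = −ΔT/Δz = (-0.6 − (-5.35)) / (4700 − 2200) m
  = 4.75°C / 2.5 km = 1.9°C/km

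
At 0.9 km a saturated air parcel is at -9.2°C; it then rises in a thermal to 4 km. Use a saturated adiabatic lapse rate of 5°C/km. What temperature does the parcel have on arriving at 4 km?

From 900 m to 4000 m (saturated adiabatic): cools by 5 × 3.1 = 15.5°C, giving -24.7°C.

-24.7°C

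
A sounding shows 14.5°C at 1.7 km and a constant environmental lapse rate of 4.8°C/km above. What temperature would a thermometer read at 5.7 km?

-4.7°C

1700 → 5700 m (environmental, 4.8°C/km): ΔT = -4.8 × 4 = -19.2°C → T = -4.7°C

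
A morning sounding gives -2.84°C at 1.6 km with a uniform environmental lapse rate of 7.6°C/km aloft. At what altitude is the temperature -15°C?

3.2 km

Height above start = (-2.84 − (-15)) / 7.6 = 1.6 km
Altitude = 1600 m + 1600 m = 3200 m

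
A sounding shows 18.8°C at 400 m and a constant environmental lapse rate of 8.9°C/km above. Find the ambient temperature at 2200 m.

400–2200 m, environmental: Δz = 1.8 km ⇒ ΔT = -16.02°C; T = 2.78°C

2.78°C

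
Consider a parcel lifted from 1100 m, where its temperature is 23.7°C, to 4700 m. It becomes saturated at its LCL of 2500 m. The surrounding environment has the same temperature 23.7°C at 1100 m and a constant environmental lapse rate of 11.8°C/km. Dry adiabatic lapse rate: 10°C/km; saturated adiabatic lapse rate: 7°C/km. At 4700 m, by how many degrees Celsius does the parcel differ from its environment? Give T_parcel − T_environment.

+13.08°C (parcel warmer than environment)

Parcel:
  1100 → 2500 m (dry, 10°C/km): ΔT = -10 × 1.4 = -14°C → T = 9.7°C
  2500 → 4700 m (saturated, 7°C/km): ΔT = -7 × 2.2 = -15.4°C → T = -5.7°C
Environment:
  1100 → 4700 m (environment, 11.8°C/km): ΔT = -11.8 × 3.6 = -42.48°C → T = -18.78°C
T_parcel − T_env = -5.7 − (-18.78) = +13.08°C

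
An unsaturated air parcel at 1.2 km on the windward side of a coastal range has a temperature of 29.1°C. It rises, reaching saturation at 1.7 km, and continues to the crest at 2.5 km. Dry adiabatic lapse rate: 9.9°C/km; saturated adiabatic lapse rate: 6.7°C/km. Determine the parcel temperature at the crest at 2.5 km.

Dry to 1700 m: -9.9 × 0.5 km = -4.95°C, so T = 24.15°C.
Saturated to 2500 m: -6.7 × 0.8 km = -5.36°C, so T = 18.79°C.

18.79°C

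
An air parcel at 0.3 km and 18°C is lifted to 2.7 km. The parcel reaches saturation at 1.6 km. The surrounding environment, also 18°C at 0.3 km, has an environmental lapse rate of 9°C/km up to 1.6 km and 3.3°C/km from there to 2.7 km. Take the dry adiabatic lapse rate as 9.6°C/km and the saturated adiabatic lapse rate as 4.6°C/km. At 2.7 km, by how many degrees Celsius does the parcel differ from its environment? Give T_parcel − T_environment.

-2.21°C (parcel cooler than environment)

Parcel:
  300 → 1600 m (dry, 9.6°C/km): ΔT = -9.6 × 1.3 = -12.48°C → T = 5.52°C
  1600 → 2700 m (saturated, 4.6°C/km): ΔT = -4.6 × 1.1 = -5.06°C → T = 0.46°C
Environment:
  300 → 1600 m (environment, lower layer, 9°C/km): ΔT = -9 × 1.3 = -11.7°C → T = 6.3°C
  1600 → 2700 m (environment, upper layer, 3.3°C/km): ΔT = -3.3 × 1.1 = -3.63°C → T = 2.67°C
T_parcel − T_env = 0.46 − 2.67 = -2.21°C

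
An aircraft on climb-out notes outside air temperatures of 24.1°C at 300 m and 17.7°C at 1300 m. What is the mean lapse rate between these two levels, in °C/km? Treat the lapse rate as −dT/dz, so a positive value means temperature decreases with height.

Γ = −ΔT/Δz = (24.1 − 17.7) / (1300 − 300) m
  = 6.4°C / 1 km = 6.4°C/km

6.4°C/km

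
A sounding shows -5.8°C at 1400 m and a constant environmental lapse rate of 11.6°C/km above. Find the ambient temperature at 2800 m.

-22.04°C

1400 → 2800 m (environmental, 11.6°C/km): ΔT = -11.6 × 1.4 = -16.24°C → T = -22.04°C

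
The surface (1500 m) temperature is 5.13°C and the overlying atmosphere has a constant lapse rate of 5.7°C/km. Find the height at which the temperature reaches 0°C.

Height above start = (5.13 − 0) / 5.7 = 0.9 km
Altitude = 1500 m + 900 m = 2400 m

2400 m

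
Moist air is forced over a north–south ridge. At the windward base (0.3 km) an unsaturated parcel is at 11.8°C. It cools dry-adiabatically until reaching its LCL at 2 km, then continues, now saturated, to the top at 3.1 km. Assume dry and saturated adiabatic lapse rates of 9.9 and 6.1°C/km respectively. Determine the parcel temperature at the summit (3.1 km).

-11.74°C

300 → 2000 m (dry, 9.9°C/km): ΔT = -9.9 × 1.7 = -16.83°C → T = -5.03°C
2000 → 3100 m (saturated, 6.1°C/km): ΔT = -6.1 × 1.1 = -6.71°C → T = -11.74°C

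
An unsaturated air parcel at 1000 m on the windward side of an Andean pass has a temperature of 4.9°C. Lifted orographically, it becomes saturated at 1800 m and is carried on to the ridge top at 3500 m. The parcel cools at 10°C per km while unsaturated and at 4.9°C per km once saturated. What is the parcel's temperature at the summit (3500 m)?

-11.43°C

From 1000 m to 1800 m (dry): cools by 10 × 0.8 = 8°C, giving -3.1°C.
From 1800 m to 3500 m (saturated): cools by 4.9 × 1.7 = 8.33°C, giving -11.43°C.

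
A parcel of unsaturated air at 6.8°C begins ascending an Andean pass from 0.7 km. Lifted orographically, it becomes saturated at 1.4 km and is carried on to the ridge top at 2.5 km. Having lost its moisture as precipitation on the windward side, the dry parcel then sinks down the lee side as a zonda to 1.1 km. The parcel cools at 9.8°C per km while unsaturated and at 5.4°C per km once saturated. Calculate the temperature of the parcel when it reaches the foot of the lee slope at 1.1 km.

700–1400 m, dry: Δz = 0.7 km ⇒ ΔT = -6.86°C; T = -0.06°C
1400–2500 m, saturated: Δz = 1.1 km ⇒ ΔT = -5.94°C; T = -6°C
2500–1100 m, dry descent: Δz = 1.4 km ⇒ ΔT = +13.72°C; T = 7.72°C

7.72°C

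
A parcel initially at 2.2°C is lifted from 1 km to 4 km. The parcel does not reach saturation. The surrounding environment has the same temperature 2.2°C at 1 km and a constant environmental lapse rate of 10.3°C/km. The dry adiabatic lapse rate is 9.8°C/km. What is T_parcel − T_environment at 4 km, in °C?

Parcel:
  Dry to 4000 m: -9.8 × 3 km = -29.4°C, so T = -27.2°C.
Environment:
  Environment to 4000 m: -10.3 × 3 km = -30.9°C, so T = -28.7°C.
T_parcel − T_env = -27.2 − (-28.7) = +1.5°C

+1.5°C (parcel warmer than environment)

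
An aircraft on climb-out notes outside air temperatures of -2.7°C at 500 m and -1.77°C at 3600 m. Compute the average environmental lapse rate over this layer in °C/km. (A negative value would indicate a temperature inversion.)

Γ = −ΔT/Δz = (-2.7 − (-1.77)) / (3600 − 500) m
  = -0.93°C / 3.1 km = -0.3°C/km

-0.3°C/km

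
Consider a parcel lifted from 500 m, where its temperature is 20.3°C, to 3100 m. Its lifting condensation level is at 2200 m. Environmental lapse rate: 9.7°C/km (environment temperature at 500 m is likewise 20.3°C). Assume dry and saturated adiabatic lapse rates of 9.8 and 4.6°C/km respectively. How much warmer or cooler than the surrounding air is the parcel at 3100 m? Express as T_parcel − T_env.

+4.42°C (parcel warmer than environment)

Parcel:
  From 500 m to 2200 m (dry): cools by 9.8 × 1.7 = 16.66°C, giving 3.64°C.
  From 2200 m to 3100 m (saturated): cools by 4.6 × 0.9 = 4.14°C, giving -0.5°C.
Environment:
  From 500 m to 3100 m (environment): cools by 9.7 × 2.6 = 25.22°C, giving -4.92°C.
T_parcel − T_env = -0.5 − (-4.92) = +4.42°C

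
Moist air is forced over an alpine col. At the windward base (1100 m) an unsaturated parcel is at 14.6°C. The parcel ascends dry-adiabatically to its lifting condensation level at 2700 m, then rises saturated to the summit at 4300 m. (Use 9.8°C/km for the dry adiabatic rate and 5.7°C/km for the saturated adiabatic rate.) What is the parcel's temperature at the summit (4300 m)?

-10.2°C

Dry to 2700 m: -9.8 × 1.6 km = -15.68°C, so T = -1.08°C.
Saturated to 4300 m: -5.7 × 1.6 km = -9.12°C, so T = -10.2°C.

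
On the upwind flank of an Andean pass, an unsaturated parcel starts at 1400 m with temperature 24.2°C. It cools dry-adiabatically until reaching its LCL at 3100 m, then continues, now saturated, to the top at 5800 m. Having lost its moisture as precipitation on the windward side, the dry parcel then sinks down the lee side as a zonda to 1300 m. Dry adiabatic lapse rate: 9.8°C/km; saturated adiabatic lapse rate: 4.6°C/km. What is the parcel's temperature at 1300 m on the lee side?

39.22°C

1400–3100 m, dry: Δz = 1.7 km ⇒ ΔT = -16.66°C; T = 7.54°C
3100–5800 m, saturated: Δz = 2.7 km ⇒ ΔT = -12.42°C; T = -4.88°C
5800–1300 m, dry descent: Δz = 4.5 km ⇒ ΔT = +44.1°C; T = 39.22°C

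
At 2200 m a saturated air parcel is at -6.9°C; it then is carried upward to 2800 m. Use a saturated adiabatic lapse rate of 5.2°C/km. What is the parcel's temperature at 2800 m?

-10.02°C

2200 → 2800 m (saturated adiabatic, 5.2°C/km): ΔT = -5.2 × 0.6 = -3.12°C → T = -10.02°C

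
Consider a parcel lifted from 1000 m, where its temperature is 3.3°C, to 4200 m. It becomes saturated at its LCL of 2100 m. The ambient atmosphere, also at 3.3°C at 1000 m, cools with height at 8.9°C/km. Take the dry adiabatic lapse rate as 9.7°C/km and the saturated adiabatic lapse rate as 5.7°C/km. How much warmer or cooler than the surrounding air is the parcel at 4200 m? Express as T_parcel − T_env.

Parcel:
  Dry to 2100 m: -9.7 × 1.1 km = -10.67°C, so T = -7.37°C.
  Saturated to 4200 m: -5.7 × 2.1 km = -11.97°C, so T = -19.34°C.
Environment:
  Environment to 4200 m: -8.9 × 3.2 km = -28.48°C, so T = -25.18°C.
T_parcel − T_env = -19.34 − (-25.18) = +5.84°C

+5.84°C (parcel warmer than environment)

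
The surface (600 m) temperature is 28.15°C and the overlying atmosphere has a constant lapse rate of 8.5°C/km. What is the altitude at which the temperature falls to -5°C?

Height above start = (28.15 − (-5)) / 8.5 = 3.9 km
Altitude = 600 m + 3900 m = 4500 m

4500 m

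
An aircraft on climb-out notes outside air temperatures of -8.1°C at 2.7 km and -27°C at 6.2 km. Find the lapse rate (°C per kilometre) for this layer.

Γ = −ΔT/Δz = (-8.1 − (-27)) / (6200 − 2700) m
  = 18.9°C / 3.5 km = 5.4°C/km

5.4°C/km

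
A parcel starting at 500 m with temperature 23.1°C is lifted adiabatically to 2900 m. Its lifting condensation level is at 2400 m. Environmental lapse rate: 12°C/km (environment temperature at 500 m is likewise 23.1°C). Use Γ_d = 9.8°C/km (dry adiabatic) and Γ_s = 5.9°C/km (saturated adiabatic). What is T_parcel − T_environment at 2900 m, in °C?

Parcel:
  500–2400 m, dry: Δz = 1.9 km ⇒ ΔT = -18.62°C; T = 4.48°C
  2400–2900 m, saturated: Δz = 0.5 km ⇒ ΔT = -2.95°C; T = 1.53°C
Environment:
  500–2900 m, environment: Δz = 2.4 km ⇒ ΔT = -28.8°C; T = -5.7°C
T_parcel − T_env = 1.53 − (-5.7) = +7.23°C

+7.23°C (parcel warmer than environment)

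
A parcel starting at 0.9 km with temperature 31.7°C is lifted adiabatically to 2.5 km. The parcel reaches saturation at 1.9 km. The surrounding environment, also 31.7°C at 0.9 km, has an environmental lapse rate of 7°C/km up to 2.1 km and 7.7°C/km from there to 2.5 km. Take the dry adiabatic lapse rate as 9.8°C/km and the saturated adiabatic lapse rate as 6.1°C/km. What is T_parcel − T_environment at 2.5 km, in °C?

Parcel:
  900–1900 m, dry: Δz = 1 km ⇒ ΔT = -9.8°C; T = 21.9°C
  1900–2500 m, saturated: Δz = 0.6 km ⇒ ΔT = -3.66°C; T = 18.24°C
Environment:
  900–2100 m, environment, lower layer: Δz = 1.2 km ⇒ ΔT = -8.4°C; T = 23.3°C
  2100–2500 m, environment, upper layer: Δz = 0.4 km ⇒ ΔT = -3.08°C; T = 20.22°C
T_parcel − T_env = 18.24 − 20.22 = -1.98°C

-1.98°C (parcel cooler than environment)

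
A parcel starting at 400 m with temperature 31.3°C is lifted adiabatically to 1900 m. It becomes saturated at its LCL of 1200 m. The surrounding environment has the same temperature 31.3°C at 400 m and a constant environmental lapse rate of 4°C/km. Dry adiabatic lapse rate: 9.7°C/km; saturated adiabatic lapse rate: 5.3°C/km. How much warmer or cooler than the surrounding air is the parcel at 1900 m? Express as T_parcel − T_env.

Parcel:
  Dry to 1200 m: -9.7 × 0.8 km = -7.76°C, so T = 23.54°C.
  Saturated to 1900 m: -5.3 × 0.7 km = -3.71°C, so T = 19.83°C.
Environment:
  Environment to 1900 m: -4 × 1.5 km = -6°C, so T = 25.3°C.
T_parcel − T_env = 19.83 − 25.3 = -5.47°C

-5.47°C (parcel cooler than environment)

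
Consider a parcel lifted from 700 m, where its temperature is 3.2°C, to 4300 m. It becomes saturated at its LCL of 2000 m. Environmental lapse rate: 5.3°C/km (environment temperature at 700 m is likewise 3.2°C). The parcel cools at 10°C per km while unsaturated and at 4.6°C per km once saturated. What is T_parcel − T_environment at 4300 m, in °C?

Parcel:
  Dry to 2000 m: -10 × 1.3 km = -13°C, so T = -9.8°C.
  Saturated to 4300 m: -4.6 × 2.3 km = -10.58°C, so T = -20.38°C.
Environment:
  Environment to 4300 m: -5.3 × 3.6 km = -19.08°C, so T = -15.88°C.
T_parcel − T_env = -20.38 − (-15.88) = -4.5°C

-4.5°C (parcel cooler than environment)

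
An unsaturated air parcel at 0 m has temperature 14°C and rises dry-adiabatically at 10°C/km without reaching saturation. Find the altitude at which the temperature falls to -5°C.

1900 m

Height above start = (14 − (-5)) / 10 = 1.9 km
Altitude = 0 m + 1900 m = 1900 m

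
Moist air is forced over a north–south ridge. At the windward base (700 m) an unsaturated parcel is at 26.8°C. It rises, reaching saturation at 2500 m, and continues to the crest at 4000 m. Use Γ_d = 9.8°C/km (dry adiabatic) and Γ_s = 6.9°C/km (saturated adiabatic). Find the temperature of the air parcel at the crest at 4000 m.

700–2500 m, dry: Δz = 1.8 km ⇒ ΔT = -17.64°C; T = 9.16°C
2500–4000 m, saturated: Δz = 1.5 km ⇒ ΔT = -10.35°C; T = -1.19°C

-1.19°C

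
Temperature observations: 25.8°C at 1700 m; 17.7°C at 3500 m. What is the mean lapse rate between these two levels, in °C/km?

Γ = −ΔT/Δz = (25.8 − 17.7) / (3500 − 1700) m
  = 8.1°C / 1.8 km = 4.5°C/km

4.5°C/km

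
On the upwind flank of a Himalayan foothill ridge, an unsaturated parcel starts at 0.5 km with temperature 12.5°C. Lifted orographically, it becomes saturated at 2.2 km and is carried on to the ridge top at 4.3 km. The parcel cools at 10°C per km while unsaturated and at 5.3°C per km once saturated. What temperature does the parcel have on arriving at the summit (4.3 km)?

-15.63°C

From 500 m to 2200 m (dry): cools by 10 × 1.7 = 17°C, giving -4.5°C.
From 2200 m to 4300 m (saturated): cools by 5.3 × 2.1 = 11.13°C, giving -15.63°C.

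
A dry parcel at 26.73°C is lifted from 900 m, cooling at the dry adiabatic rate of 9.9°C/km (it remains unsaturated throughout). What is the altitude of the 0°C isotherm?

Height above start = (26.73 − 0) / 9.9 = 2.7 km
Altitude = 900 m + 2700 m = 3600 m

3600 m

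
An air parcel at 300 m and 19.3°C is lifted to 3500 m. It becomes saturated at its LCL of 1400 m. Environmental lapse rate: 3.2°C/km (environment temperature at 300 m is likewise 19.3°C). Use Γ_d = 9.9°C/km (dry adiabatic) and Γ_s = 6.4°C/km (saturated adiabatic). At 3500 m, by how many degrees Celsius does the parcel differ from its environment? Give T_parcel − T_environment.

-14.09°C (parcel cooler than environment)

Parcel:
  300 → 1400 m (dry, 9.9°C/km): ΔT = -9.9 × 1.1 = -10.89°C → T = 8.41°C
  1400 → 3500 m (saturated, 6.4°C/km): ΔT = -6.4 × 2.1 = -13.44°C → T = -5.03°C
Environment:
  300 → 3500 m (environment, 3.2°C/km): ΔT = -3.2 × 3.2 = -10.24°C → T = 9.06°C
T_parcel − T_env = -5.03 − 9.06 = -14.09°C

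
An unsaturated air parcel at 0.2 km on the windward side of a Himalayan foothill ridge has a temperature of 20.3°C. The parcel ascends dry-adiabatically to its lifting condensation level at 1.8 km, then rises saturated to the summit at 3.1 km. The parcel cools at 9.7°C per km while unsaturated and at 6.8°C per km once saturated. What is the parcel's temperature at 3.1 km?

-4.06°C

200–1800 m, dry: Δz = 1.6 km ⇒ ΔT = -15.52°C; T = 4.78°C
1800–3100 m, saturated: Δz = 1.3 km ⇒ ΔT = -8.84°C; T = -4.06°C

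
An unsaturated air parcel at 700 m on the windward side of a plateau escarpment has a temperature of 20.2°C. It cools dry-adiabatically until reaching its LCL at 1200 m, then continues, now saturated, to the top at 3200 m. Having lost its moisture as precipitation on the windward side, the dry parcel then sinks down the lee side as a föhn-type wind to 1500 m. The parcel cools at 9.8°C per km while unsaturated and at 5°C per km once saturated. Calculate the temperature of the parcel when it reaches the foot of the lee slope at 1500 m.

21.96°C

700–1200 m, dry: Δz = 0.5 km ⇒ ΔT = -4.9°C; T = 15.3°C
1200–3200 m, saturated: Δz = 2 km ⇒ ΔT = -10°C; T = 5.3°C
3200–1500 m, dry descent: Δz = 1.7 km ⇒ ΔT = +16.66°C; T = 21.96°C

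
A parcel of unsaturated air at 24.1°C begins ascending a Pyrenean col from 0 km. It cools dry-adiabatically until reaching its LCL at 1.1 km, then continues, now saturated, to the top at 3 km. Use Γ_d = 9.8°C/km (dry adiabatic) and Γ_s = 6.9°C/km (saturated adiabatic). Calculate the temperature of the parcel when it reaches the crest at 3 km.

0.21°C

0–1100 m, dry: Δz = 1.1 km ⇒ ΔT = -10.78°C; T = 13.32°C
1100–3000 m, saturated: Δz = 1.9 km ⇒ ΔT = -13.11°C; T = 0.21°C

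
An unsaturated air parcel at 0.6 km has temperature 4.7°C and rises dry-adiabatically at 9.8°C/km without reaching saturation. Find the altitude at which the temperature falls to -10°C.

Height above start = (4.7 − (-10)) / 9.8 = 1.5 km
Altitude = 600 m + 1500 m = 2100 m

2.1 km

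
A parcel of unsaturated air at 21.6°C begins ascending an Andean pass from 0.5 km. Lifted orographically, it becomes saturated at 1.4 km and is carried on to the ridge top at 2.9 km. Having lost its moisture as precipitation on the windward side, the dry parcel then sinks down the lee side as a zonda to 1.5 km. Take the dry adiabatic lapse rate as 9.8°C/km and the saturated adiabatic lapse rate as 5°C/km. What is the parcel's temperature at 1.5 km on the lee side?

19°C

500 → 1400 m (dry, 9.8°C/km): ΔT = -9.8 × 0.9 = -8.82°C → T = 12.78°C
1400 → 2900 m (saturated, 5°C/km): ΔT = -5 × 1.5 = -7.5°C → T = 5.28°C
2900 → 1500 m (dry descent, 9.8°C/km): ΔT = +9.8 × 1.4 = +13.72°C → T = 19°C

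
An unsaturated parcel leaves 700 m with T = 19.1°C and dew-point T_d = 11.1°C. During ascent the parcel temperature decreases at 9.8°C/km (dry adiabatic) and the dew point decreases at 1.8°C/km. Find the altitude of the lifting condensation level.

1700 m

T and T_d converge at 9.8 − 1.8 = 8°C per km
Height above start = (19.1 − 11.1) / 8 = 1 km
LCL altitude = 700 m + 1000 m = 1700 m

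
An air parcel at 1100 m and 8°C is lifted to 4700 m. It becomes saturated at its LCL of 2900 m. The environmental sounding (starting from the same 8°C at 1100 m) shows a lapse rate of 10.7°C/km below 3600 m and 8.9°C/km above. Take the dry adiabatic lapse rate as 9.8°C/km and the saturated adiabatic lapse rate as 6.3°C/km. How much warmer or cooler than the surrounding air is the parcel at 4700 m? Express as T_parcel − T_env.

+7.56°C (parcel warmer than environment)

Parcel:
  1100–2900 m, dry: Δz = 1.8 km ⇒ ΔT = -17.64°C; T = -9.64°C
  2900–4700 m, saturated: Δz = 1.8 km ⇒ ΔT = -11.34°C; T = -20.98°C
Environment:
  1100–3600 m, environment, lower layer: Δz = 2.5 km ⇒ ΔT = -26.75°C; T = -18.75°C
  3600–4700 m, environment, upper layer: Δz = 1.1 km ⇒ ΔT = -9.79°C; T = -28.54°C
T_parcel − T_env = -20.98 − (-28.54) = +7.56°C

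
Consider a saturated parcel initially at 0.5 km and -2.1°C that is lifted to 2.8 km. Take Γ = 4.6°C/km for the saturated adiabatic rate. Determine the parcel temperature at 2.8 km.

-12.68°C

From 500 m to 2800 m (saturated adiabatic): cools by 4.6 × 2.3 = 10.58°C, giving -12.68°C.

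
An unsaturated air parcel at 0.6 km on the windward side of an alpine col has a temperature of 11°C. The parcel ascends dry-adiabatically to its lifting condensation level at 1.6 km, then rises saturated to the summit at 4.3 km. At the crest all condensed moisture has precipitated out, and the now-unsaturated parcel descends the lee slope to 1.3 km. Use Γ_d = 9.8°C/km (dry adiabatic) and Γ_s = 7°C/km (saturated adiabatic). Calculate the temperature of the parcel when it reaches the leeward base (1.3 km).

Dry to 1600 m: -9.8 × 1 km = -9.8°C, so T = 1.2°C.
Saturated to 4300 m: -7 × 2.7 km = -18.9°C, so T = -17.7°C.
Dry descent to 1300 m: +9.8 × 3 km = +29.4°C, so T = 11.7°C.

11.7°C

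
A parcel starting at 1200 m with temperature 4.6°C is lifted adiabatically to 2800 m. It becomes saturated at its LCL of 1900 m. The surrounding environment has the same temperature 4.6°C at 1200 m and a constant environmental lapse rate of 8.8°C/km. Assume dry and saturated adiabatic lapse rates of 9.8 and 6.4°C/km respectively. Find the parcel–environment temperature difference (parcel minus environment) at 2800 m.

+1.46°C (parcel warmer than environment)

Parcel:
  Dry to 1900 m: -9.8 × 0.7 km = -6.86°C, so T = -2.26°C.
  Saturated to 2800 m: -6.4 × 0.9 km = -5.76°C, so T = -8.02°C.
Environment:
  Environment to 2800 m: -8.8 × 1.6 km = -14.08°C, so T = -9.48°C.
T_parcel − T_env = -8.02 − (-9.48) = +1.46°C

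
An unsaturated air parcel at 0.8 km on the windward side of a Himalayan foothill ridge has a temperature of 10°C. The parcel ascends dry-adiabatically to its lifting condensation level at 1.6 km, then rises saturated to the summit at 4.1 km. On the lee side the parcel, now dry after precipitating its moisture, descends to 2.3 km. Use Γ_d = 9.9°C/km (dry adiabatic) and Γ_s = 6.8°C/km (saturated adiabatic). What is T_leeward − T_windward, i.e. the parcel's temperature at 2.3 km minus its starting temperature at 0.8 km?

-7.1°C

800–1600 m, dry: Δz = 0.8 km ⇒ ΔT = -7.92°C; T = 2.08°C
1600–4100 m, saturated: Δz = 2.5 km ⇒ ΔT = -17°C; T = -14.92°C
4100–2300 m, dry descent: Δz = 1.8 km ⇒ ΔT = +17.82°C; T = 2.9°C
Net change vs windward start: 2.9 − 10 = -7.1°C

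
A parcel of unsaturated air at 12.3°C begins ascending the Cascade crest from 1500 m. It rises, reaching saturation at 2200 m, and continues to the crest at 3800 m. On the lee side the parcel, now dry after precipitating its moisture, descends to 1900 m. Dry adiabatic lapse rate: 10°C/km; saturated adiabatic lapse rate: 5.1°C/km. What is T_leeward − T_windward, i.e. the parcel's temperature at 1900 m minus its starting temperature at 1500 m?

+3.84°C

From 1500 m to 2200 m (dry): cools by 10 × 0.7 = 7°C, giving 5.3°C.
From 2200 m to 3800 m (saturated): cools by 5.1 × 1.6 = 8.16°C, giving -2.86°C.
From 3800 m to 1900 m (dry descent): warms by 10 × 1.9 = 19°C, giving 16.14°C.
Net change vs windward start: 16.14 − 12.3 = +3.84°C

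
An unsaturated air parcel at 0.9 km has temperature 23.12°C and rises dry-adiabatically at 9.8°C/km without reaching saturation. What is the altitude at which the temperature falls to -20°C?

Height above start = (23.12 − (-20)) / 9.8 = 4.4 km
Altitude = 900 m + 4400 m = 5300 m

5.3 km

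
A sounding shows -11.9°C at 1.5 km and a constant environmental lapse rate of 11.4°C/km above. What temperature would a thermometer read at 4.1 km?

1500 → 4100 m (environmental, 11.4°C/km): ΔT = -11.4 × 2.6 = -29.64°C → T = -41.54°C

-41.54°C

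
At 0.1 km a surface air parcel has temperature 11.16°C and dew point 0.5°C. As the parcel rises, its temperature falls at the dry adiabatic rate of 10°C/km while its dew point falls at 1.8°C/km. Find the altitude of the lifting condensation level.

1.4 km

T and T_d converge at 10 − 1.8 = 8.2°C per km
Height above start = (11.16 − 0.5) / 8.2 = 1.3 km
LCL altitude = 100 m + 1300 m = 1400 m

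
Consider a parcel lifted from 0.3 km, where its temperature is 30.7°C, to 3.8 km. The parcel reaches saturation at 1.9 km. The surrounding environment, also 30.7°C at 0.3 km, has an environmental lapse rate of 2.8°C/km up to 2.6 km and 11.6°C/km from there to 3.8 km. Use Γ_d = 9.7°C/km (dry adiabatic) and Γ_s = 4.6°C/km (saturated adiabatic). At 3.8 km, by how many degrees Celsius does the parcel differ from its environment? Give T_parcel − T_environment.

-3.9°C (parcel cooler than environment)

Parcel:
  Dry to 1900 m: -9.7 × 1.6 km = -15.52°C, so T = 15.18°C.
  Saturated to 3800 m: -4.6 × 1.9 km = -8.74°C, so T = 6.44°C.
Environment:
  Environment, lower layer to 2600 m: -2.8 × 2.3 km = -6.44°C, so T = 24.26°C.
  Environment, upper layer to 3800 m: -11.6 × 1.2 km = -13.92°C, so T = 10.34°C.
T_parcel − T_env = 6.44 − 10.34 = -3.9°C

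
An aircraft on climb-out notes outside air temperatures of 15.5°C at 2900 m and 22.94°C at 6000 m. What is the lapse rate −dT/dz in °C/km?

-2.4°C/km

Γ = −ΔT/Δz = (15.5 − 22.94) / (6000 − 2900) m
  = -7.44°C / 3.1 km = -2.4°C/km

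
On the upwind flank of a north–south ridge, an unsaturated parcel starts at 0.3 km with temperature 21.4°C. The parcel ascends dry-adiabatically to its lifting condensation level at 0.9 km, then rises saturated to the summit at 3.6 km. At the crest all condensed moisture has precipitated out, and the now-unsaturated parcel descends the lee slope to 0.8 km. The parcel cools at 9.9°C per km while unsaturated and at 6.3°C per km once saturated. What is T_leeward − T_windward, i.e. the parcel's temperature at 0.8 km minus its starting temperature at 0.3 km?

+4.77°C

Dry to 900 m: -9.9 × 0.6 km = -5.94°C, so T = 15.46°C.
Saturated to 3600 m: -6.3 × 2.7 km = -17.01°C, so T = -1.55°C.
Dry descent to 800 m: +9.9 × 2.8 km = +27.72°C, so T = 26.17°C.
Net change vs windward start: 26.17 − 21.4 = +4.77°C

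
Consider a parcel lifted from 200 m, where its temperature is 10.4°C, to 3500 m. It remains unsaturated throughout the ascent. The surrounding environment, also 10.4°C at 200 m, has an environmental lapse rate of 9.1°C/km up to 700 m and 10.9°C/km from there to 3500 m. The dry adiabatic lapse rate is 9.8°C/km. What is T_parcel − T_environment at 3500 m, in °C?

+2.73°C (parcel warmer than environment)

Parcel:
  From 200 m to 3500 m (dry): cools by 9.8 × 3.3 = 32.34°C, giving -21.94°C.
Environment:
  From 200 m to 700 m (environment, lower layer): cools by 9.1 × 0.5 = 4.55°C, giving 5.85°C.
  From 700 m to 3500 m (environment, upper layer): cools by 10.9 × 2.8 = 30.52°C, giving -24.67°C.
T_parcel − T_env = -21.94 − (-24.67) = +2.73°C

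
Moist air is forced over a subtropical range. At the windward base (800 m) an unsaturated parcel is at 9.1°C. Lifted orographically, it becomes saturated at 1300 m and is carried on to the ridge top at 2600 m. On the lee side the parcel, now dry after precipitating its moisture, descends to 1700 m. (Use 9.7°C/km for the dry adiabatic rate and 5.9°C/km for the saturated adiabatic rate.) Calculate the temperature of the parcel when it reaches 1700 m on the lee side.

5.31°C

From 800 m to 1300 m (dry): cools by 9.7 × 0.5 = 4.85°C, giving 4.25°C.
From 1300 m to 2600 m (saturated): cools by 5.9 × 1.3 = 7.67°C, giving -3.42°C.
From 2600 m to 1700 m (dry descent): warms by 9.7 × 0.9 = 8.73°C, giving 5.31°C.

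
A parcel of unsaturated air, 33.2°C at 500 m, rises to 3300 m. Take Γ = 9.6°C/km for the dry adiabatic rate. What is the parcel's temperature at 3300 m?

500–3300 m, dry adiabatic: Δz = 2.8 km ⇒ ΔT = -26.88°C; T = 6.32°C

6.32°C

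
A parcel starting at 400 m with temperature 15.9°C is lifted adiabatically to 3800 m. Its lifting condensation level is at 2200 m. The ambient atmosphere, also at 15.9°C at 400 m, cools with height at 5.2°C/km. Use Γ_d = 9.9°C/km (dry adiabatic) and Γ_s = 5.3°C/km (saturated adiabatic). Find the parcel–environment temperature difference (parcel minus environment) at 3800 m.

-8.62°C (parcel cooler than environment)

Parcel:
  From 400 m to 2200 m (dry): cools by 9.9 × 1.8 = 17.82°C, giving -1.92°C.
  From 2200 m to 3800 m (saturated): cools by 5.3 × 1.6 = 8.48°C, giving -10.4°C.
Environment:
  From 400 m to 3800 m (environment): cools by 5.2 × 3.4 = 17.68°C, giving -1.78°C.
T_parcel − T_env = -10.4 − (-1.78) = -8.62°C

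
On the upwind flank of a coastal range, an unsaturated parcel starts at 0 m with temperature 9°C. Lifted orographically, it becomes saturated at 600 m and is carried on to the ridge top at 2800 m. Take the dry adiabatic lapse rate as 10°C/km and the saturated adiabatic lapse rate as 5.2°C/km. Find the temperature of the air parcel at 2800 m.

-8.44°C

From 0 m to 600 m (dry): cools by 10 × 0.6 = 6°C, giving 3°C.
From 600 m to 2800 m (saturated): cools by 5.2 × 2.2 = 11.44°C, giving -8.44°C.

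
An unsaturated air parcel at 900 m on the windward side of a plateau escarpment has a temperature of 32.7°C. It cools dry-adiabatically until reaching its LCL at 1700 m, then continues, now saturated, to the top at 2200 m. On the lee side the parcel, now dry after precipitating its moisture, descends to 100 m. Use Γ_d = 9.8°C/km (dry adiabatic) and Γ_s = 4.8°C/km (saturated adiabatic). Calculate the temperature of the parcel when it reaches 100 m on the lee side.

43.04°C

900–1700 m, dry: Δz = 0.8 km ⇒ ΔT = -7.84°C; T = 24.86°C
1700–2200 m, saturated: Δz = 0.5 km ⇒ ΔT = -2.4°C; T = 22.46°C
2200–100 m, dry descent: Δz = 2.1 km ⇒ ΔT = +20.58°C; T = 43.04°C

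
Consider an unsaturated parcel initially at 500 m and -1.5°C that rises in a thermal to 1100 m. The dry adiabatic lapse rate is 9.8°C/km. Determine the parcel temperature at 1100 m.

From 500 m to 1100 m (dry adiabatic): cools by 9.8 × 0.6 = 5.88°C, giving -7.38°C.

-7.38°C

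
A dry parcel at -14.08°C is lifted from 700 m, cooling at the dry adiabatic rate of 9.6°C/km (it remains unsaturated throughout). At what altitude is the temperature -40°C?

Height above start = (-14.08 − (-40)) / 9.6 = 2.7 km
Altitude = 700 m + 2700 m = 3400 m

3400 m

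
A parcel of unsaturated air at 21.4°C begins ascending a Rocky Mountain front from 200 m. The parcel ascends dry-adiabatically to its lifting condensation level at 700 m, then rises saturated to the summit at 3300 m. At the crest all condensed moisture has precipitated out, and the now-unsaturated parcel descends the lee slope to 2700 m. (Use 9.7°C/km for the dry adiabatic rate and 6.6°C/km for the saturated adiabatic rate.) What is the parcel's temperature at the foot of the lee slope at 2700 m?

200 → 700 m (dry, 9.7°C/km): ΔT = -9.7 × 0.5 = -4.85°C → T = 16.55°C
700 → 3300 m (saturated, 6.6°C/km): ΔT = -6.6 × 2.6 = -17.16°C → T = -0.61°C
3300 → 2700 m (dry descent, 9.7°C/km): ΔT = +9.7 × 0.6 = +5.82°C → T = 5.21°C

5.21°C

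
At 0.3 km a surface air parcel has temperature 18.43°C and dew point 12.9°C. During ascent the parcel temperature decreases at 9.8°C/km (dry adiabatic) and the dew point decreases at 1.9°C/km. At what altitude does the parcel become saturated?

T and T_d converge at 9.8 − 1.9 = 7.9°C per km
Height above start = (18.43 − 12.9) / 7.9 = 0.7 km
LCL altitude = 300 m + 700 m = 1000 m

1 km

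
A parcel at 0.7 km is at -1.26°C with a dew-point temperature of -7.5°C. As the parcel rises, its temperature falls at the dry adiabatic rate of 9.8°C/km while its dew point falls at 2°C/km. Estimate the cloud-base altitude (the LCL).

1.5 km

T and T_d converge at 9.8 − 2 = 7.8°C per km
Height above start = (-1.26 − (-7.5)) / 7.8 = 0.8 km
LCL altitude = 700 m + 800 m = 1500 m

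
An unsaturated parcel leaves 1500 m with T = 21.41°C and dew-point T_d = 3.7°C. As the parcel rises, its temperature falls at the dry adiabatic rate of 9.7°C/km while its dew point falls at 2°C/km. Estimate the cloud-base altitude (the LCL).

T and T_d converge at 9.7 − 2 = 7.7°C per km
Height above start = (21.41 − 3.7) / 7.7 = 2.3 km
LCL altitude = 1500 m + 2300 m = 3800 m

3800 m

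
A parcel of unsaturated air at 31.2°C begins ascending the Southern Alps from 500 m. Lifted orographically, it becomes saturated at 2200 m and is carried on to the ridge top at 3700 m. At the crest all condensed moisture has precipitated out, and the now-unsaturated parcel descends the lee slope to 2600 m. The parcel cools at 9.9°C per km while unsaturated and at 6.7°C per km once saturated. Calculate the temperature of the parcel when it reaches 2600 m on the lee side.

15.21°C

500–2200 m, dry: Δz = 1.7 km ⇒ ΔT = -16.83°C; T = 14.37°C
2200–3700 m, saturated: Δz = 1.5 km ⇒ ΔT = -10.05°C; T = 4.32°C
3700–2600 m, dry descent: Δz = 1.1 km ⇒ ΔT = +10.89°C; T = 15.21°C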